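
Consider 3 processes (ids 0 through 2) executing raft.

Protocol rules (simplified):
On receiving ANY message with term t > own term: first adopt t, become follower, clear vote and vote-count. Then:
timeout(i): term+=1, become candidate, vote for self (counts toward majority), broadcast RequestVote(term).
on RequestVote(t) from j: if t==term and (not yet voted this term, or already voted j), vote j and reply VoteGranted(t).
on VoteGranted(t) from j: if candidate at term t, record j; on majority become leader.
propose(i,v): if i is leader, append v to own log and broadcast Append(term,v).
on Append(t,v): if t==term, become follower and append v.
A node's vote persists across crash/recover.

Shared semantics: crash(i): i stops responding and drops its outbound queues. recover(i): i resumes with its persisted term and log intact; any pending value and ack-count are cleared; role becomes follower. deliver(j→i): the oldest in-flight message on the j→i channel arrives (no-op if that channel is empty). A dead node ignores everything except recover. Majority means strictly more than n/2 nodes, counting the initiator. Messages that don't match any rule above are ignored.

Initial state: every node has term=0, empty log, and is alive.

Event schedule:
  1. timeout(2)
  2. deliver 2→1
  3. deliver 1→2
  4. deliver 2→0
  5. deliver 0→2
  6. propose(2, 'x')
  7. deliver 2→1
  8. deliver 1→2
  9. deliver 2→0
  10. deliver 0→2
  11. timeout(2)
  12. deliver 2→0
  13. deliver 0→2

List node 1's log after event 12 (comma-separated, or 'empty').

1. timeout(2):  <2:cand t1 ->
2. deliver 2→1:  <1:foll t1 ->
3. deliver 1→2:  <2:lead t1 ->
4. deliver 2→0:  <0:foll t1 ->
5. deliver 0→2:  nop
6. propose(2,'x'):  <2:lead t1 x>
7. deliver 2→1:  <1:foll t1 x>
8. deliver 1→2:  nop
9. deliver 2→0:  <0:foll t1 x>
10. deliver 0→2:  nop
11. timeout(2):  <2:cand t2 x>
12. deliver 2→0:  <0:foll t2 x>

x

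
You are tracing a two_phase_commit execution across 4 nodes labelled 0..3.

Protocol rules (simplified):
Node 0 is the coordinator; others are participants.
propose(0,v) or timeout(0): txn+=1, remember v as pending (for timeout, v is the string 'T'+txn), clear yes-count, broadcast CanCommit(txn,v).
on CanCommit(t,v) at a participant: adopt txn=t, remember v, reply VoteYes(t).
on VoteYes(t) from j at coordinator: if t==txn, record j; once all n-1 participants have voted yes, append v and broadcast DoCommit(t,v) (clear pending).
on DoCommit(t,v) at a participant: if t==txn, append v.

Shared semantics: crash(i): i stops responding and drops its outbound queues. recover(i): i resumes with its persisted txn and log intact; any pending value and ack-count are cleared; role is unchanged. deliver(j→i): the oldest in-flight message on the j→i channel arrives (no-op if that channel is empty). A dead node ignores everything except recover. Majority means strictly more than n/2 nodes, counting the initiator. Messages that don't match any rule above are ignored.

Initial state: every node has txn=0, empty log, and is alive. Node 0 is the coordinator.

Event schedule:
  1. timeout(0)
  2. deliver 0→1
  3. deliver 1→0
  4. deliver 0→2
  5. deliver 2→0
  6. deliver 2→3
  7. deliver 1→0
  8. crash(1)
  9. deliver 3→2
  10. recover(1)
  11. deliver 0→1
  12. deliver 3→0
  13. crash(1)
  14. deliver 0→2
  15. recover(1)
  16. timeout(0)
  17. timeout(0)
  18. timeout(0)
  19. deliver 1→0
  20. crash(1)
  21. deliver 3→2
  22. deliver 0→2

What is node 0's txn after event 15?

1

[1] timeout(0) → N0(coor t1 [-])
[2] deliver 0→1 → N1(part t1 [-])
[3] deliver 1→0 → ∅
[4] deliver 0→2 → N2(part t1 [-])
[5] deliver 2→0 → ∅
[6] deliver 2→3 → ∅
[7] deliver 1→0 → ∅
[8] crash(1) → N1(✗part t1 [-])
[9] deliver 3→2 → ∅
[10] recover(1) → N1(part t1 [-])
[11] deliver 0→1 → ∅
[12] deliver 3→0 → ∅
[13] crash(1) → N1(✗part t1 [-])
[14] deliver 0→2 → ∅
[15] recover(1) → N1(part t1 [-])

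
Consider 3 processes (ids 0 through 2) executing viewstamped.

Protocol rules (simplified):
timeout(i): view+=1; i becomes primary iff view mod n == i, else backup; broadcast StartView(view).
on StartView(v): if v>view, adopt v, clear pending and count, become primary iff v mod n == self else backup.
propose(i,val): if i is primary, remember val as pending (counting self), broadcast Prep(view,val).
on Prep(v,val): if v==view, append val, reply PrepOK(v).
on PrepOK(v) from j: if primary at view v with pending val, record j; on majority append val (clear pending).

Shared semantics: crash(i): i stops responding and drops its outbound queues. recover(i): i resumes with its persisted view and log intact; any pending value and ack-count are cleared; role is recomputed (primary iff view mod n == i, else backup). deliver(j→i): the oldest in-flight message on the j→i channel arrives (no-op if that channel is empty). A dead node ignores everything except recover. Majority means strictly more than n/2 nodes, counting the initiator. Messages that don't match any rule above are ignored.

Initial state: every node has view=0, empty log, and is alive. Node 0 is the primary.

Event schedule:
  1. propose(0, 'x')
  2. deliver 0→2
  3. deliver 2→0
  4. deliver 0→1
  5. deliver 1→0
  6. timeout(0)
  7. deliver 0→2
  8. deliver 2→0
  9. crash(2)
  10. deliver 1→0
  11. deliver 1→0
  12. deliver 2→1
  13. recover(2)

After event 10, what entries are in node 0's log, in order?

x

e1 propose(0,'x'): ·
e2 deliver 0→2: 2[back,v=0,x]
e3 deliver 2→0: 0[prim,v=0,x]
e4 deliver 0→1: 1[back,v=0,x]
e5 deliver 1→0: ·
e6 timeout(0): 0[back,v=1,x]
e7 deliver 0→2: 2[back,v=1,x]
e8 deliver 2→0: ·
e9 crash(2): 2[✗back,v=1,x]
e10 deliver 1→0: ·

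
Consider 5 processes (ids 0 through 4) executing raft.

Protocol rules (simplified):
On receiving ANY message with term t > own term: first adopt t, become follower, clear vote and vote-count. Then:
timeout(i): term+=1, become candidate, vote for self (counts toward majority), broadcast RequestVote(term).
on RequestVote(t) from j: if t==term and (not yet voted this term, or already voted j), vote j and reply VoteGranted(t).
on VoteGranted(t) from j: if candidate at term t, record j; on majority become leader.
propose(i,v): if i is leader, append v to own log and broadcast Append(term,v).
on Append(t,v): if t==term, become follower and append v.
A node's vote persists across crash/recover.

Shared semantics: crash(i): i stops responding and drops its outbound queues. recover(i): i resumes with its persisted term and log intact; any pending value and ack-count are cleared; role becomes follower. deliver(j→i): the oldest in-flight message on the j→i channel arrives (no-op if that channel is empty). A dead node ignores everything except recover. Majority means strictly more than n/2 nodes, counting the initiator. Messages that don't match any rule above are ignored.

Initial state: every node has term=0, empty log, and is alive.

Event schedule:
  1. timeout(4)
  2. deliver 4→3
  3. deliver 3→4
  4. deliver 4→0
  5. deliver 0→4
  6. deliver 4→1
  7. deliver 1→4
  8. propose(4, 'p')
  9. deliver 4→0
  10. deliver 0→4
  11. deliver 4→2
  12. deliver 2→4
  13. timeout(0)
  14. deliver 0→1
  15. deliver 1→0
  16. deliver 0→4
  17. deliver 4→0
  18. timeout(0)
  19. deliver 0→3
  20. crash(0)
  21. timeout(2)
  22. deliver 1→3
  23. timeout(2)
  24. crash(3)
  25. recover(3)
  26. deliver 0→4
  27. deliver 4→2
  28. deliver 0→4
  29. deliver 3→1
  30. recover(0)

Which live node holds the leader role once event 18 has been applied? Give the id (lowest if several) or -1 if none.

-1

[1] timeout(4) → N4(cand t1 [-])
[2] deliver 4→3 → N3(foll t1 [-])
[3] deliver 3→4 → ∅
[4] deliver 4→0 → N0(foll t1 [-])
[5] deliver 0→4 → N4(lead t1 [-])
[6] deliver 4→1 → N1(foll t1 [-])
[7] deliver 1→4 → ∅
[8] propose(4,'p') → N4(lead t1 [p])
[9] deliver 4→0 → N0(foll t1 [p])
[10] deliver 0→4 → ∅
[11] deliver 4→2 → N2(foll t1 [-])
[12] deliver 2→4 → ∅
[13] timeout(0) → N0(cand t2 [p])
[14] deliver 0→1 → N1(foll t2 [-])
[15] deliver 1→0 → ∅
[16] deliver 0→4 → N4(foll t2 [p])
[17] deliver 4→0 → N0(lead t2 [p])
[18] timeout(0) → N0(cand t3 [p])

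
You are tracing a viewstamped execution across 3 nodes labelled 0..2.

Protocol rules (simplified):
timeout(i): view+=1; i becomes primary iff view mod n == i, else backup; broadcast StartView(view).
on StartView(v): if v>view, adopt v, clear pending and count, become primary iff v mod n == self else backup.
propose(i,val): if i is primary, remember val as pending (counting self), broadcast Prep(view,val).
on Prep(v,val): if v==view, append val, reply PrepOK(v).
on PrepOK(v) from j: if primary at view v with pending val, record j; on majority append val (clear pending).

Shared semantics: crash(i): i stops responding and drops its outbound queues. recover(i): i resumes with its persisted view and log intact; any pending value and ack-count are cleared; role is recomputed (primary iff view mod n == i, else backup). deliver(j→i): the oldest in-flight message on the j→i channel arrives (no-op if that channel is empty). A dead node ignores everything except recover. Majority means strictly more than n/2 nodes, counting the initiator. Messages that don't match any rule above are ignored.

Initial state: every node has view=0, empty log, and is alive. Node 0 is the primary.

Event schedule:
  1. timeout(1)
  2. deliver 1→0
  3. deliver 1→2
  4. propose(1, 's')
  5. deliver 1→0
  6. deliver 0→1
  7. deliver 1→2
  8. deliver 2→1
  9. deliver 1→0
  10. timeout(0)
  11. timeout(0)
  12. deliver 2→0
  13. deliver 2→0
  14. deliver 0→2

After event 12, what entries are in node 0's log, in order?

s

1. timeout(1):  <1:prim v1 ->
2. deliver 1→0:  <0:back v1 ->
3. deliver 1→2:  <2:back v1 ->
4. propose(1,'s'):  nop
5. deliver 1→0:  <0:back v1 s>
6. deliver 0→1:  <1:prim v1 s>
7. deliver 1→2:  <2:back v1 s>
8. deliver 2→1:  nop
9. deliver 1→0:  nop
10. timeout(0):  <0:back v2 s>
11. timeout(0):  <0:prim v3 s>
12. deliver 2→0:  nop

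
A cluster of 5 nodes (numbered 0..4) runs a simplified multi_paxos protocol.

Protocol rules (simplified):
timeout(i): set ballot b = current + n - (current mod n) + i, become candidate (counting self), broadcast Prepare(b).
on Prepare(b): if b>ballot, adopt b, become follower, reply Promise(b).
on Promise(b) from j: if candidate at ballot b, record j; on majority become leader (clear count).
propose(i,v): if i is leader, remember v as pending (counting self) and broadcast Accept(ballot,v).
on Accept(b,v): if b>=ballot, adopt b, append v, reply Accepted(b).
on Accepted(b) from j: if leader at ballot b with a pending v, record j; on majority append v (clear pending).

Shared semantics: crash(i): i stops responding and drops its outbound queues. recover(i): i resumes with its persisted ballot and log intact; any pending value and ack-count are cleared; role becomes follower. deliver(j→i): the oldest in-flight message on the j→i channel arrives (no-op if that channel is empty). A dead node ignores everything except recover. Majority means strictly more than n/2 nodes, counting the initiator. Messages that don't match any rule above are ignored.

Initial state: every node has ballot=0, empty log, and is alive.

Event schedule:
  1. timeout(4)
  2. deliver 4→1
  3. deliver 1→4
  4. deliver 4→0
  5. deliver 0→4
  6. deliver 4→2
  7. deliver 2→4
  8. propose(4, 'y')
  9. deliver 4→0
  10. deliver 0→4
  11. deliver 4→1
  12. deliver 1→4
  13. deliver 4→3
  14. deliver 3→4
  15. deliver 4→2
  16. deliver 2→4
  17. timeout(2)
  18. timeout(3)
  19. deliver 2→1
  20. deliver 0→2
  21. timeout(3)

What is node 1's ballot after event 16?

9

step 1 timeout(4): 4={cand,b=9,log=-}
step 2 deliver 4→1: 1={foll,b=9,log=-}
step 3 deliver 1→4: —
step 4 deliver 4→0: 0={foll,b=9,log=-}
step 5 deliver 0→4: 4={lead,b=9,log=-}
step 6 deliver 4→2: 2={foll,b=9,log=-}
step 7 deliver 2→4: —
step 8 propose(4,'y'): —
step 9 deliver 4→0: 0={foll,b=9,log=y}
step 10 deliver 0→4: —
step 11 deliver 4→1: 1={foll,b=9,log=y}
step 12 deliver 1→4: 4={lead,b=9,log=y}
step 13 deliver 4→3: 3={foll,b=9,log=-}
step 14 deliver 3→4: —
step 15 deliver 4→2: 2={foll,b=9,log=y}
step 16 deliver 2→4: —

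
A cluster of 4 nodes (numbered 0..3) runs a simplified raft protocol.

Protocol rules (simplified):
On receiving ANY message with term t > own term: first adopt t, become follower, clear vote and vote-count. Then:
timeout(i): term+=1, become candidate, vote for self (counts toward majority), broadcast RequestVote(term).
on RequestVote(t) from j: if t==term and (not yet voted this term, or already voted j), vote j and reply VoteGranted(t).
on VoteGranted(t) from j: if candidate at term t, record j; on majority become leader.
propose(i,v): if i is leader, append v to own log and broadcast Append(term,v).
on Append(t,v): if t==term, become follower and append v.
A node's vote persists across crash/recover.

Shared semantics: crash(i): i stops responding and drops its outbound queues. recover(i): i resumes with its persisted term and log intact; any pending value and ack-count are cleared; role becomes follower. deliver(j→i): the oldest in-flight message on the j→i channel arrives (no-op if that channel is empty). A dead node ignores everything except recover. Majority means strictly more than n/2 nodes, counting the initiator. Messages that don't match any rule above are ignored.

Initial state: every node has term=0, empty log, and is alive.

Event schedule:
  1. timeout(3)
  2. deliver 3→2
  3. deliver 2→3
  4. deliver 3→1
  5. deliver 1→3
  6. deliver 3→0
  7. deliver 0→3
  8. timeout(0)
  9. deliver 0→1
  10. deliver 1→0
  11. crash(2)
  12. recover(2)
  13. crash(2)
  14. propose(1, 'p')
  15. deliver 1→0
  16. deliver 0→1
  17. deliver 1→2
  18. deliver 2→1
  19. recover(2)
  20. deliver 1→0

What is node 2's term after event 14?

step 1 timeout(3): 3={cand,t=1,log=-}
step 2 deliver 3→2: 2={foll,t=1,log=-}
step 3 deliver 2→3: —
step 4 deliver 3→1: 1={foll,t=1,log=-}
step 5 deliver 1→3: 3={lead,t=1,log=-}
step 6 deliver 3→0: 0={foll,t=1,log=-}
step 7 deliver 0→3: —
step 8 timeout(0): 0={cand,t=2,log=-}
step 9 deliver 0→1: 1={foll,t=2,log=-}
step 10 deliver 1→0: —
step 11 crash(2): 2={✗foll,t=1,log=-}
step 12 recover(2): 2={foll,t=1,log=-}
step 13 crash(2): 2={✗foll,t=1,log=-}
step 14 propose(1,'p'): —

1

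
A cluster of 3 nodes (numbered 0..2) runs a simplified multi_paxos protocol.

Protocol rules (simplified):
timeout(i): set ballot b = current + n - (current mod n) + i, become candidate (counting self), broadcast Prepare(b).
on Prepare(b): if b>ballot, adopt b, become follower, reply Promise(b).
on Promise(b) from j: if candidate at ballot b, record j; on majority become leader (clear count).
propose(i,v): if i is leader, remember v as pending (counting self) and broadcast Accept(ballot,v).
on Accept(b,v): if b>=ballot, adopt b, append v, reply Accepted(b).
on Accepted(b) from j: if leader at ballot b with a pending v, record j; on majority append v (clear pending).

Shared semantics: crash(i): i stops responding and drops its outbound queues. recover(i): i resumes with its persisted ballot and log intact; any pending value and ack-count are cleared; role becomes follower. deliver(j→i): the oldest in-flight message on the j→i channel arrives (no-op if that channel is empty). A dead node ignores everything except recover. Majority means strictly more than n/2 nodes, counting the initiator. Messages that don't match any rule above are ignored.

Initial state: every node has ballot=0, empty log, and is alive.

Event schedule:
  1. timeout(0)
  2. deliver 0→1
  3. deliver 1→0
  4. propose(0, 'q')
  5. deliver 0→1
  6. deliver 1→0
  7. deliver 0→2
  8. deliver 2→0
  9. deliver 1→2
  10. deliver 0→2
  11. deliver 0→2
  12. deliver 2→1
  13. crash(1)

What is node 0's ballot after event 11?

1. timeout(0):  <0:cand b3 ->
2. deliver 0→1:  <1:foll b3 ->
3. deliver 1→0:  <0:lead b3 ->
4. propose(0,'q'):  nop
5. deliver 0→1:  <1:foll b3 q>
6. deliver 1→0:  <0:lead b3 q>
7. deliver 0→2:  <2:foll b3 ->
8. deliver 2→0:  nop
9. deliver 1→2:  nop
10. deliver 0→2:  <2:foll b3 q>
11. deliver 0→2:  nop

3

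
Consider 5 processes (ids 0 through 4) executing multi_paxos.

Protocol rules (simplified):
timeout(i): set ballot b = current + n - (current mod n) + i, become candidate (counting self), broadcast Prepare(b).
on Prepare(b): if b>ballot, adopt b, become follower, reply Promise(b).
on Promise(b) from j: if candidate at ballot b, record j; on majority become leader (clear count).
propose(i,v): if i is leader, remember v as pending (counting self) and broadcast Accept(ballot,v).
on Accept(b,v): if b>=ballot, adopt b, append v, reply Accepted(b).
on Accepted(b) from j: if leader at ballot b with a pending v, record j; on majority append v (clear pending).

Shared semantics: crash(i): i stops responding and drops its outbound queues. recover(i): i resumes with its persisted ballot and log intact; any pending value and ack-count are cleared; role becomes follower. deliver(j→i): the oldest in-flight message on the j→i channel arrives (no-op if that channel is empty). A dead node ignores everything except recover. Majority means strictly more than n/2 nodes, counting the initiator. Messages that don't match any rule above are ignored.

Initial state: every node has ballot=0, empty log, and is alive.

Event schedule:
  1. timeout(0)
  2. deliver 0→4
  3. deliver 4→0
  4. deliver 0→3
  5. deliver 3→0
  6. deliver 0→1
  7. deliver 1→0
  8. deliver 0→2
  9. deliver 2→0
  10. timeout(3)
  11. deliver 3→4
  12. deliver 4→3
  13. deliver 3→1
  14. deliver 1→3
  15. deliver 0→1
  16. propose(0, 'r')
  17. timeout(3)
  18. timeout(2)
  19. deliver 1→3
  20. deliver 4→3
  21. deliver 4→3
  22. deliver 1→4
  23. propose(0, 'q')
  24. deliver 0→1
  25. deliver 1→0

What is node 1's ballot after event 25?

13

1. timeout(0):  <0:cand b5 ->
2. deliver 0→4:  <4:foll b5 ->
3. deliver 4→0:  nop
4. deliver 0→3:  <3:foll b5 ->
5. deliver 3→0:  <0:lead b5 ->
6. deliver 0→1:  <1:foll b5 ->
7. deliver 1→0:  nop
8. deliver 0→2:  <2:foll b5 ->
9. deliver 2→0:  nop
10. timeout(3):  <3:cand b13 ->
11. deliver 3→4:  <4:foll b13 ->
12. deliver 4→3:  nop
13. deliver 3→1:  <1:foll b13 ->
14. deliver 1→3:  <3:lead b13 ->
15. deliver 0→1:  nop
16. propose(0,'r'):  nop
17. timeout(3):  <3:cand b18 ->
18. timeout(2):  <2:cand b12 ->
19. deliver 1→3:  nop
20. deliver 4→3:  nop
21. deliver 4→3:  nop
22. deliver 1→4:  nop
23. propose(0,'q'):  nop
24. deliver 0→1:  nop
25. deliver 1→0:  nop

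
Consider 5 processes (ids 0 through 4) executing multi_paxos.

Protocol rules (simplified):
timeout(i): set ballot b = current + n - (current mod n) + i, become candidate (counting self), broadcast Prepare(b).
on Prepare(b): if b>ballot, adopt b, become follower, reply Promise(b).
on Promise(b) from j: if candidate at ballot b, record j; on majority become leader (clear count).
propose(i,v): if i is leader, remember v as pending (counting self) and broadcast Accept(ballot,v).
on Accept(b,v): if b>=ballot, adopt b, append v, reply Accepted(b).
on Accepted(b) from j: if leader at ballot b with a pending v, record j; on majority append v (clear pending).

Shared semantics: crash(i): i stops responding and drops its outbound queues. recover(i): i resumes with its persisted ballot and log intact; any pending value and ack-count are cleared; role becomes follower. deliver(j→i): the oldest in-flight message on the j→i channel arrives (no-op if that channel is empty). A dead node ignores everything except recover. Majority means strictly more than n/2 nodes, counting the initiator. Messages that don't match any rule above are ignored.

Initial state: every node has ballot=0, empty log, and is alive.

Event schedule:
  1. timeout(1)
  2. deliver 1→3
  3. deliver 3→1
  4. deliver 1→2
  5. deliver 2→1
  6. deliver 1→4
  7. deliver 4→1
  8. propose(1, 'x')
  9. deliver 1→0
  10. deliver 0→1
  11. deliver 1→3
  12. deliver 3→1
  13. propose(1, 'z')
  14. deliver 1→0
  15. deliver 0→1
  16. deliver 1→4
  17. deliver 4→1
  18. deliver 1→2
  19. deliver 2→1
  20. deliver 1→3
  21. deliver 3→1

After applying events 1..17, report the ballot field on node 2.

after 1 — timeout(1): n1:cand/b6/[-]
after 2 — deliver 1→3: n3:foll/b6/[-]
after 3 — deliver 3→1: ·
after 4 — deliver 1→2: n2:foll/b6/[-]
after 5 — deliver 2→1: n1:lead/b6/[-]
after 6 — deliver 1→4: n4:foll/b6/[-]
after 7 — deliver 4→1: ·
after 8 — propose(1,'x'): ·
after 9 — deliver 1→0: n0:foll/b6/[-]
after 10 — deliver 0→1: ·
after 11 — deliver 1→3: n3:foll/b6/[x]
after 12 — deliver 3→1: ·
after 13 — propose(1,'z'): ·
after 14 — deliver 1→0: n0:foll/b6/[x]
after 15 — deliver 0→1: ·
after 16 — deliver 1→4: n4:foll/b6/[x]
after 17 — deliver 4→1: n1:lead/b6/[z]

6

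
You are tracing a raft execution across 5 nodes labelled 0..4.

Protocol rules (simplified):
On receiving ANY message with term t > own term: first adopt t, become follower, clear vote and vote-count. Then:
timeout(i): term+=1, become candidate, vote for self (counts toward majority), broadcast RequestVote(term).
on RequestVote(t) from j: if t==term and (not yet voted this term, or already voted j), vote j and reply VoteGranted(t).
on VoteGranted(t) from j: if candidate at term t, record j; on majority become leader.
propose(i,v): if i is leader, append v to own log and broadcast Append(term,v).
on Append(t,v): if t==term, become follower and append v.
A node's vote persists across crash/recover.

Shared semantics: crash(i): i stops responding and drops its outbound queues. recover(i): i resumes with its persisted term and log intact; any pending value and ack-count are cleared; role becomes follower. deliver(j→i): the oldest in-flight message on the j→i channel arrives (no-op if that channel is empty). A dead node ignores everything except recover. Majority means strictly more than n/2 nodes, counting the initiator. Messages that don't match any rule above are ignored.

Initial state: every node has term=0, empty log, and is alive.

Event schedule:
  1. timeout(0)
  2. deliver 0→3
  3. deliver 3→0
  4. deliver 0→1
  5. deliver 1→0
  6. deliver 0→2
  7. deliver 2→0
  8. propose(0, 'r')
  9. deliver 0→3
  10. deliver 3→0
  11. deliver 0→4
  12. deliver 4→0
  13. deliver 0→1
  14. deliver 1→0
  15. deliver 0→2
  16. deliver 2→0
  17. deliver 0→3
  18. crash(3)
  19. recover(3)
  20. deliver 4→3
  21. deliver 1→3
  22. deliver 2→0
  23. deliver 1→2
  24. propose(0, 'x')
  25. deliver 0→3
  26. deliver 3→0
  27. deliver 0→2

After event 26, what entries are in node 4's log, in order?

empty

[1] timeout(0) → N0(cand t1 [-])
[2] deliver 0→3 → N3(foll t1 [-])
[3] deliver 3→0 → ∅
[4] deliver 0→1 → N1(foll t1 [-])
[5] deliver 1→0 → N0(lead t1 [-])
[6] deliver 0→2 → N2(foll t1 [-])
[7] deliver 2→0 → ∅
[8] propose(0,'r') → N0(lead t1 [r])
[9] deliver 0→3 → N3(foll t1 [r])
[10] deliver 3→0 → ∅
[11] deliver 0→4 → N4(foll t1 [-])
[12] deliver 4→0 → ∅
[13] deliver 0→1 → N1(foll t1 [r])
[14] deliver 1→0 → ∅
[15] deliver 0→2 → N2(foll t1 [r])
[16] deliver 2→0 → ∅
[17] deliver 0→3 → ∅
[18] crash(3) → N3(✗foll t1 [r])
[19] recover(3) → N3(foll t1 [r])
[20] deliver 4→3 → ∅
[21] deliver 1→3 → ∅
[22] deliver 2→0 → ∅
[23] deliver 1→2 → ∅
[24] propose(0,'x') → N0(lead t1 [r,x])
[25] deliver 0→3 → N3(foll t1 [r,x])
[26] deliver 3→0 → ∅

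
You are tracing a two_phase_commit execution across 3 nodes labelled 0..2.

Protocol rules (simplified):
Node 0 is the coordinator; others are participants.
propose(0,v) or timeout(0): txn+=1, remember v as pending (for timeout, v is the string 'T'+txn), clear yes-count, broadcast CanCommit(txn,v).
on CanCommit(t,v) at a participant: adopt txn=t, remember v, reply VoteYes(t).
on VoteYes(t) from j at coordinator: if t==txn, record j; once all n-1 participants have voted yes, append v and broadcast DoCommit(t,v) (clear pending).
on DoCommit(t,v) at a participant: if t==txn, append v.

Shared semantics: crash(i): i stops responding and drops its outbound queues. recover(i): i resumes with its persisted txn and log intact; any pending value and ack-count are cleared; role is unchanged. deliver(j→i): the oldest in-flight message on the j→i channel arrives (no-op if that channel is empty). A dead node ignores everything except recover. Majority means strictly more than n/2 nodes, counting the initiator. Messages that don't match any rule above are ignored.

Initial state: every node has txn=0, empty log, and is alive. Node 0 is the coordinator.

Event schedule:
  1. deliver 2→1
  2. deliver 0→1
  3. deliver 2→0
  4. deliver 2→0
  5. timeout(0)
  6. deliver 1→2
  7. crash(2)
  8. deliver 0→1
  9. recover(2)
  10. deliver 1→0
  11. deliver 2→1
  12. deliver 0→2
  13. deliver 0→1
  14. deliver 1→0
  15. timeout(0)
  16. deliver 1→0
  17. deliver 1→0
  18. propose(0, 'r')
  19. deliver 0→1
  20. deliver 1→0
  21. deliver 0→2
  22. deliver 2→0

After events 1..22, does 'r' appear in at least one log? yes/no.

no

[1] deliver 2→1 → ∅
[2] deliver 0→1 → ∅
[3] deliver 2→0 → ∅
[4] deliver 2→0 → ∅
[5] timeout(0) → N0(coor t1 [-])
[6] deliver 1→2 → ∅
[7] crash(2) → N2(✗part t0 [-])
[8] deliver 0→1 → N1(part t1 [-])
[9] recover(2) → N2(part t0 [-])
[10] deliver 1→0 → ∅
[11] deliver 2→1 → ∅
[12] deliver 0→2 → N2(part t1 [-])
[13] deliver 0→1 → ∅
[14] deliver 1→0 → ∅
[15] timeout(0) → N0(coor t2 [-])
[16] deliver 1→0 → ∅
[17] deliver 1→0 → ∅
[18] propose(0,'r') → N0(coor t3 [-])
[19] deliver 0→1 → N1(part t2 [-])
[20] deliver 1→0 → ∅
[21] deliver 0→2 → N2(part t2 [-])
[22] deliver 2→0 → ∅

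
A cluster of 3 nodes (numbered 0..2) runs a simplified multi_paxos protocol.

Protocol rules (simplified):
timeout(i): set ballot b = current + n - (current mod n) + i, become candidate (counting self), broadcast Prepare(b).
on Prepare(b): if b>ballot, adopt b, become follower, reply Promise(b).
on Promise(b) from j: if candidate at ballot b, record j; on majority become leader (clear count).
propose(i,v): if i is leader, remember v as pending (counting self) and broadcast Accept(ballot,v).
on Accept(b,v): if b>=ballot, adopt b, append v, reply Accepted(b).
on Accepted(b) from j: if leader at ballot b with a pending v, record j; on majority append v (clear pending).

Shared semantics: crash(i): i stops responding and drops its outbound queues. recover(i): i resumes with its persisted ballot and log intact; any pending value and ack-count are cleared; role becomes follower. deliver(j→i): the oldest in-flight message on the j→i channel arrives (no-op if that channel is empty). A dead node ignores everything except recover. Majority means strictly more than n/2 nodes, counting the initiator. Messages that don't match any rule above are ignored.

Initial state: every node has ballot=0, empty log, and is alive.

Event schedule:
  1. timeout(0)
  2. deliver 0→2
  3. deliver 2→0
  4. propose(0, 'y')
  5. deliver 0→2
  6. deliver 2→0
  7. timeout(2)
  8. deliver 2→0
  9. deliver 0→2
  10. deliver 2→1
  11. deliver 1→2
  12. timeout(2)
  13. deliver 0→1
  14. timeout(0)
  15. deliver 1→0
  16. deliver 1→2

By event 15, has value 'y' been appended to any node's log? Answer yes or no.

yes

[1] timeout(0) → N0(cand b3 [-])
[2] deliver 0→2 → N2(foll b3 [-])
[3] deliver 2→0 → N0(lead b3 [-])
[4] propose(0,'y') → ∅
[5] deliver 0→2 → N2(foll b3 [y])
[6] deliver 2→0 → N0(lead b3 [y])
[7] timeout(2) → N2(cand b8 [y])
[8] deliver 2→0 → N0(foll b8 [y])
[9] deliver 0→2 → N2(lead b8 [y])
[10] deliver 2→1 → N1(foll b8 [-])
[11] deliver 1→2 → ∅
[12] timeout(2) → N2(cand b11 [y])
[13] deliver 0→1 → ∅
[14] timeout(0) → N0(cand b9 [y])
[15] deliver 1→0 → ∅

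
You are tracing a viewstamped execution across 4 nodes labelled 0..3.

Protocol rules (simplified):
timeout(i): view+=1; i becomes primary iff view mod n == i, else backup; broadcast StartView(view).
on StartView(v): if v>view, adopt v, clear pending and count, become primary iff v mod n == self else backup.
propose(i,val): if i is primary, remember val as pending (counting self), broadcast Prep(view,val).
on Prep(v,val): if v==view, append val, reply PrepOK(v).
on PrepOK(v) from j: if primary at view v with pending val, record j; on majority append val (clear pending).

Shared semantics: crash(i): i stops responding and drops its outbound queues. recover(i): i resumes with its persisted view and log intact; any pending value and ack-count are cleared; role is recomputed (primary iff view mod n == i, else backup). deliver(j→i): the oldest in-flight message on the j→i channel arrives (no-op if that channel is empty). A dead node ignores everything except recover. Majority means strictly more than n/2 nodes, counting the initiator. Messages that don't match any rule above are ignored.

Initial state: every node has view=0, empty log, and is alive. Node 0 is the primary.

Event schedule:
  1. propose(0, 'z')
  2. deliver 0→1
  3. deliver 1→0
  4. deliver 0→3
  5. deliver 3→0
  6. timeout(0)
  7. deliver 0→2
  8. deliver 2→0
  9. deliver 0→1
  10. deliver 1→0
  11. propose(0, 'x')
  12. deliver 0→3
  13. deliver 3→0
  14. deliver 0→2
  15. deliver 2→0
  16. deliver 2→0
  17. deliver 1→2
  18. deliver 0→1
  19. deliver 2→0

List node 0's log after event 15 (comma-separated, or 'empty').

after 1 — propose(0,'z'): ·
after 2 — deliver 0→1: n1:back/v0/[z]
after 3 — deliver 1→0: ·
after 4 — deliver 0→3: n3:back/v0/[z]
after 5 — deliver 3→0: n0:prim/v0/[z]
after 6 — timeout(0): n0:back/v1/[z]
after 7 — deliver 0→2: n2:back/v0/[z]
after 8 — deliver 2→0: ·
after 9 — deliver 0→1: n1:prim/v1/[z]
after 10 — deliver 1→0: ·
after 11 — propose(0,'x'): ·
after 12 — deliver 0→3: n3:back/v1/[z]
after 13 — deliver 3→0: ·
after 14 — deliver 0→2: n2:back/v1/[z]
after 15 — deliver 2→0: ·

z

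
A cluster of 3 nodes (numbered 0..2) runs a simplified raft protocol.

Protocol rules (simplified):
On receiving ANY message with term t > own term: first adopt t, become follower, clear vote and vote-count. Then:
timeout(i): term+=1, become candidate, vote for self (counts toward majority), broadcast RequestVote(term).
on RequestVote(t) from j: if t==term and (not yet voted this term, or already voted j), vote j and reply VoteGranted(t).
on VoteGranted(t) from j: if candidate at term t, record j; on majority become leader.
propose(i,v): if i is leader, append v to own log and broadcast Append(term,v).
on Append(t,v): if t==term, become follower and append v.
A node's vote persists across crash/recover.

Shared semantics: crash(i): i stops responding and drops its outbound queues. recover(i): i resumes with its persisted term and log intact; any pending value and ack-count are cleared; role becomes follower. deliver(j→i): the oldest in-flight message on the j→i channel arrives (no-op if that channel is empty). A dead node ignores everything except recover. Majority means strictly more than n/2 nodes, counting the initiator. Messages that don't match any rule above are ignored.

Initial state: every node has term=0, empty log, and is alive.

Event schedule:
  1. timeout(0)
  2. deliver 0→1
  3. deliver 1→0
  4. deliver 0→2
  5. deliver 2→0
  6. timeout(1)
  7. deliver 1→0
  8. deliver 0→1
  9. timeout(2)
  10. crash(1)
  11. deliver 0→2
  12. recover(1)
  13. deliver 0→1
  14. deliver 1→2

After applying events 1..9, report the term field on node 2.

2

[1] timeout(0) → N0(cand t1 [-])
[2] deliver 0→1 → N1(foll t1 [-])
[3] deliver 1→0 → N0(lead t1 [-])
[4] deliver 0→2 → N2(foll t1 [-])
[5] deliver 2→0 → ∅
[6] timeout(1) → N1(cand t2 [-])
[7] deliver 1→0 → N0(foll t2 [-])
[8] deliver 0→1 → N1(lead t2 [-])
[9] timeout(2) → N2(cand t2 [-])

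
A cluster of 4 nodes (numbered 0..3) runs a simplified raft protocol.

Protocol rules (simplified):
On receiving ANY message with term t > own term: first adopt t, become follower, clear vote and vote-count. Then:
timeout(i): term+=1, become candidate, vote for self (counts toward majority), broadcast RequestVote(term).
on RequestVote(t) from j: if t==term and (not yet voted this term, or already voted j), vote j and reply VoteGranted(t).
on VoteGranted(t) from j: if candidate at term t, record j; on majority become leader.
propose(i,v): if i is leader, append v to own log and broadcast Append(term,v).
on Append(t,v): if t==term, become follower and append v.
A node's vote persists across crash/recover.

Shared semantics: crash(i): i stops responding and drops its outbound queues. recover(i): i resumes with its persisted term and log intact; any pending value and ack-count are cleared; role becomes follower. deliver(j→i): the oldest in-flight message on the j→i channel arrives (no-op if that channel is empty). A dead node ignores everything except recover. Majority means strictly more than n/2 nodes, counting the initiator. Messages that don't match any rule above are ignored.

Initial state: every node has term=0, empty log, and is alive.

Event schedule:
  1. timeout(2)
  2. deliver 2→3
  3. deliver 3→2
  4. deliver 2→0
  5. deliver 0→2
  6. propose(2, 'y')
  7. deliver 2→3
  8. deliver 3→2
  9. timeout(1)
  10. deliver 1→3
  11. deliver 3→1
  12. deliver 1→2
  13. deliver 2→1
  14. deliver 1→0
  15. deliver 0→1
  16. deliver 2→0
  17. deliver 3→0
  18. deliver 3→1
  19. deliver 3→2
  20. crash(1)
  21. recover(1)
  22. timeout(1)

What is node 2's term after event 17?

1

[1] timeout(2) → N2(cand t1 [-])
[2] deliver 2→3 → N3(foll t1 [-])
[3] deliver 3→2 → ∅
[4] deliver 2→0 → N0(foll t1 [-])
[5] deliver 0→2 → N2(lead t1 [-])
[6] propose(2,'y') → N2(lead t1 [y])
[7] deliver 2→3 → N3(foll t1 [y])
[8] deliver 3→2 → ∅
[9] timeout(1) → N1(cand t1 [-])
[10] deliver 1→3 → ∅
[11] deliver 3→1 → ∅
[12] deliver 1→2 → ∅
[13] deliver 2→1 → ∅
[14] deliver 1→0 → ∅
[15] deliver 0→1 → ∅
[16] deliver 2→0 → N0(foll t1 [y])
[17] deliver 3→0 → ∅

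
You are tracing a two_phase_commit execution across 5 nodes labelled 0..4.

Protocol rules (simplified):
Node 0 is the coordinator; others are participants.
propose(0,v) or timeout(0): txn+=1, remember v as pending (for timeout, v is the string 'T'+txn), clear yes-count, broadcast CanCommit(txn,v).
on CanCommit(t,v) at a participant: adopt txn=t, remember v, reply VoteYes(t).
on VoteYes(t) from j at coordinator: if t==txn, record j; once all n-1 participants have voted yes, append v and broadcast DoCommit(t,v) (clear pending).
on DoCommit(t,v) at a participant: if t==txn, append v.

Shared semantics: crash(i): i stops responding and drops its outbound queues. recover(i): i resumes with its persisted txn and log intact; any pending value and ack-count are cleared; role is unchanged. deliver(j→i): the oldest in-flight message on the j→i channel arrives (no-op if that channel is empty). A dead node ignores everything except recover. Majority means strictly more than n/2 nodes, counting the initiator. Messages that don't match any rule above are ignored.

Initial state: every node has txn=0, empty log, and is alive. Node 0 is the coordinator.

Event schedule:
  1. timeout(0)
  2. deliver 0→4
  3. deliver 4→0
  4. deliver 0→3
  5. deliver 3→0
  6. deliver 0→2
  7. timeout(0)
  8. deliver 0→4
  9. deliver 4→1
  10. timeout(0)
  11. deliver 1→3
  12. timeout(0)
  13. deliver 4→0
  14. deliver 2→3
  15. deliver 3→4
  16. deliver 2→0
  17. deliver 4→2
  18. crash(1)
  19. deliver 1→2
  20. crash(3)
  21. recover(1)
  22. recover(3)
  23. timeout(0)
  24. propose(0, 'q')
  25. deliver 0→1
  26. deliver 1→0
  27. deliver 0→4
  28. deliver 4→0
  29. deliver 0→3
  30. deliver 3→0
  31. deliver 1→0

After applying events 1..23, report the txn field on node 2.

1

1. timeout(0):  <0:coor t1 ->
2. deliver 0→4:  <4:part t1 ->
3. deliver 4→0:  nop
4. deliver 0→3:  <3:part t1 ->
5. deliver 3→0:  nop
6. deliver 0→2:  <2:part t1 ->
7. timeout(0):  <0:coor t2 ->
8. deliver 0→4:  <4:part t2 ->
9. deliver 4→1:  nop
10. timeout(0):  <0:coor t3 ->
11. deliver 1→3:  nop
12. timeout(0):  <0:coor t4 ->
13. deliver 4→0:  nop
14. deliver 2→3:  nop
15. deliver 3→4:  nop
16. deliver 2→0:  nop
17. deliver 4→2:  nop
18. crash(1):  <1:✗part t0 ->
19. deliver 1→2:  nop
20. crash(3):  <3:✗part t1 ->
21. recover(1):  <1:part t0 ->
22. recover(3):  <3:part t1 ->
23. timeout(0):  <0:coor t5 ->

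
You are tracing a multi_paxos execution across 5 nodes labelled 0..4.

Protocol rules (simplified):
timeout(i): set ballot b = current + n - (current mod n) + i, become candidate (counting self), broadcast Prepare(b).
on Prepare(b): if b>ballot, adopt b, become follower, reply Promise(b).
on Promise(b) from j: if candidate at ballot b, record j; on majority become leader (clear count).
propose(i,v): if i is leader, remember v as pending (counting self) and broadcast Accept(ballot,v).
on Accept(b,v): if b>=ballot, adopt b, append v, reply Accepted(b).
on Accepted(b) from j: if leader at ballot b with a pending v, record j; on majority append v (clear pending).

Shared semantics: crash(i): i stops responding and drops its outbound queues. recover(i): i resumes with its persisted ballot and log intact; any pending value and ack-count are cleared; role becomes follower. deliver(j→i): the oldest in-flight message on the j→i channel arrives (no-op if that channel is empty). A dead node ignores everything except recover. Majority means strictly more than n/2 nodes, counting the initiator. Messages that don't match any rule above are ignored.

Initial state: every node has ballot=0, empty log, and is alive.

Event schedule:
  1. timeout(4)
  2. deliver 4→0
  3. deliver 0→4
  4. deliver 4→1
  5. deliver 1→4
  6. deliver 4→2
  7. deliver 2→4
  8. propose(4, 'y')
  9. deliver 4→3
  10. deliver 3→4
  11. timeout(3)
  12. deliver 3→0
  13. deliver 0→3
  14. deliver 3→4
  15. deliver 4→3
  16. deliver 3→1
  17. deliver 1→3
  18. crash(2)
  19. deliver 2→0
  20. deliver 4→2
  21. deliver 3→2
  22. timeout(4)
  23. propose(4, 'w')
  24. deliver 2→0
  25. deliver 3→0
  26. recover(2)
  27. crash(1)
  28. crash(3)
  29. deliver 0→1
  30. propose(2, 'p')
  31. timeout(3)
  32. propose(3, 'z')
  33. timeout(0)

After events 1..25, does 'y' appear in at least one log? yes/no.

[1] timeout(4) → N4(cand b9 [-])
[2] deliver 4→0 → N0(foll b9 [-])
[3] deliver 0→4 → ∅
[4] deliver 4→1 → N1(foll b9 [-])
[5] deliver 1→4 → N4(lead b9 [-])
[6] deliver 4→2 → N2(foll b9 [-])
[7] deliver 2→4 → ∅
[8] propose(4,'y') → ∅
[9] deliver 4→3 → N3(foll b9 [-])
[10] deliver 3→4 → ∅
[11] timeout(3) → N3(cand b13 [-])
[12] deliver 3→0 → N0(foll b13 [-])
[13] deliver 0→3 → ∅
[14] deliver 3→4 → N4(foll b13 [-])
[15] deliver 4→3 → ∅
[16] deliver 3→1 → N1(foll b13 [-])
[17] deliver 1→3 → N3(lead b13 [-])
[18] crash(2) → N2(✗foll b9 [-])
[19] deliver 2→0 → ∅
[20] deliver 4→2 → ∅
[21] deliver 3→2 → ∅
[22] timeout(4) → N4(cand b19 [-])
[23] propose(4,'w') → ∅
[24] deliver 2→0 → ∅
[25] deliver 3→0 → ∅

no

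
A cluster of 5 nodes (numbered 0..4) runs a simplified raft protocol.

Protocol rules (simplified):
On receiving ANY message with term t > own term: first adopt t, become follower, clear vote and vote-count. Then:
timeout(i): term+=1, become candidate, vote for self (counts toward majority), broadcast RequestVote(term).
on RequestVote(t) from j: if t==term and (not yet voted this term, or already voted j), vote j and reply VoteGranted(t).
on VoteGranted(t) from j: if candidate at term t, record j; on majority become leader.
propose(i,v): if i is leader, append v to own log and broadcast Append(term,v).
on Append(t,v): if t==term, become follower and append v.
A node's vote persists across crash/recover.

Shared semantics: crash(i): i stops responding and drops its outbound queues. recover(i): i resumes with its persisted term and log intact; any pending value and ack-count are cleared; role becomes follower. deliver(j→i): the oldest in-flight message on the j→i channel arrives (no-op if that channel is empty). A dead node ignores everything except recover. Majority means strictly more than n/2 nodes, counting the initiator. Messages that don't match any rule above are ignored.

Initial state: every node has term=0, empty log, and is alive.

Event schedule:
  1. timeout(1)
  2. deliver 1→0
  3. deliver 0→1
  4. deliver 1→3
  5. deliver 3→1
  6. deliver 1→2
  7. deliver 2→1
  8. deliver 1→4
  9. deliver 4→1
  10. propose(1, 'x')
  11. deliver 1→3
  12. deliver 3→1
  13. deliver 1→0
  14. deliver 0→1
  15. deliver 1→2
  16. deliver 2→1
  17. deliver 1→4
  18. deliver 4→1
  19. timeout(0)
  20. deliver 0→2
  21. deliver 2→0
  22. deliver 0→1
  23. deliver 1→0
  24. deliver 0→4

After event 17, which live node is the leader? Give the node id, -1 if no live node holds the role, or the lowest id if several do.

e1 timeout(1): 1[cand,t=1,-]
e2 deliver 1→0: 0[foll,t=1,-]
e3 deliver 0→1: ·
e4 deliver 1→3: 3[foll,t=1,-]
e5 deliver 3→1: 1[lead,t=1,-]
e6 deliver 1→2: 2[foll,t=1,-]
e7 deliver 2→1: ·
e8 deliver 1→4: 4[foll,t=1,-]
e9 deliver 4→1: ·
e10 propose(1,'x'): 1[lead,t=1,x]
e11 deliver 1→3: 3[foll,t=1,x]
e12 deliver 3→1: ·
e13 deliver 1→0: 0[foll,t=1,x]
e14 deliver 0→1: ·
e15 deliver 1→2: 2[foll,t=1,x]
e16 deliver 2→1: ·
e17 deliver 1→4: 4[foll,t=1,x]

1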